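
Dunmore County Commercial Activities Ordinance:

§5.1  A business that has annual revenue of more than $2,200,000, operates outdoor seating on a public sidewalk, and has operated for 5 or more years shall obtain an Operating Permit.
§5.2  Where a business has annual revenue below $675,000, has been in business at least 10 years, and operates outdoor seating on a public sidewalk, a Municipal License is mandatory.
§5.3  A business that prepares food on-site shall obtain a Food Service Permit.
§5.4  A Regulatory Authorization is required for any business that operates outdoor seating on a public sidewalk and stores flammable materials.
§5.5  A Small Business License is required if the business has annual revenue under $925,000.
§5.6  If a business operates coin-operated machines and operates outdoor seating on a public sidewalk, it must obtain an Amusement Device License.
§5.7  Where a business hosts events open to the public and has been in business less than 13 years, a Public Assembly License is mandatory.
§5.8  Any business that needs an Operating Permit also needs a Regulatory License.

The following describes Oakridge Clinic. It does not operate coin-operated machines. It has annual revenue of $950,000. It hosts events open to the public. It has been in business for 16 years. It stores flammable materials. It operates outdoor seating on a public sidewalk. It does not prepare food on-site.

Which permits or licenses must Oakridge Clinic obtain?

Regulatory Authorization

§5.1 revenue $950,000 ≤ $2,200,000; operates outdoor seating on a public sidewalk; years in business 16 ≥ 5 → Operating Permit not required.
§5.2 revenue $950,000 ≥ $675,000; years in business 16 ≥ 10; operates outdoor seating on a public sidewalk → Municipal License not required.
§5.3 does not prepare food on-site → Food Service Permit not required.
§5.4 operates outdoor seating on a public sidewalk; stores flammable materials → Regulatory Authorization required.
§5.5 revenue $950,000 ≥ $925,000 → Small Business License not required.
§5.6 does not operate coin-operated machines; operates outdoor seating on a public sidewalk → Amusement Device License not required.
§5.7 hosts events open to the public; years in business 16 ≥ 13 → Public Assembly License not required.
§5.8 Operating Permit is not required → no effect.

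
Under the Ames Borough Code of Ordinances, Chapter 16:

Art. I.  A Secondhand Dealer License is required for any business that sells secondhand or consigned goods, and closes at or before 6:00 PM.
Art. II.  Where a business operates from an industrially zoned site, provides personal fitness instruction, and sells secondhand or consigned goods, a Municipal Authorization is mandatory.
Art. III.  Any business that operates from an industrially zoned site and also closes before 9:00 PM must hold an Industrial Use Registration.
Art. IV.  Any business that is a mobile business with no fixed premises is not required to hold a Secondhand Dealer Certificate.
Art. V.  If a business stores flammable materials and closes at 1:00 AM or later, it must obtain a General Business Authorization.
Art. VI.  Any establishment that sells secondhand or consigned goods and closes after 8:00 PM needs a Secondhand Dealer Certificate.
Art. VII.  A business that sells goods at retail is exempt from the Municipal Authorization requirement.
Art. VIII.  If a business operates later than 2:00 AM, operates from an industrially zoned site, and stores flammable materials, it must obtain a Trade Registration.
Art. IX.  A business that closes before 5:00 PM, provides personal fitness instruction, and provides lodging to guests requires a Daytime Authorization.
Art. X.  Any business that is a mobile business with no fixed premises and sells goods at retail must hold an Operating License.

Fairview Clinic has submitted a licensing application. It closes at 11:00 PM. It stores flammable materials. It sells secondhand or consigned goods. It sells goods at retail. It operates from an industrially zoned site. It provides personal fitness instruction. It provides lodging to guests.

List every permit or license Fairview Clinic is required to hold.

Art. I. sells secondhand or consigned goods; closes 11:00 PM, after 6:00 PM → Secondhand Dealer License not required.
Art. II. operates from an industrially zoned site; provides personal fitness instruction; sells secondhand or consigned goods → Municipal Authorization required.
Art. III. operates from an industrially zoned site; closes 11:00 PM, after 9:00 PM → Industrial Use Registration not required.
Art. IV. operates from an industrially zoned site (not: is a mobile business with no fixed premises) → Secondhand Dealer Certificate exemption does not apply.
Art. V. stores flammable materials; closes 11:00 PM, at/before 1:00 AM → General Business Authorization not required.
Art. VI. sells secondhand or consigned goods; closes 11:00 PM, after 8:00 PM → Secondhand Dealer Certificate required.
Art. VII. sells goods at retail → exempt from Municipal Authorization.
Art. VIII. closes 11:00 PM, at/before 2:00 AM; operates from an industrially zoned site; stores flammable materials → Trade Registration not required.
Art. IX. closes 11:00 PM, after 5:00 PM; provides personal fitness instruction; provides lodging to guests → Daytime Authorization not required.
Art. X. operates from an industrially zoned site (not: is a mobile business with no fixed premises); sells goods at retail → Operating License not required.

Secondhand Dealer Certificate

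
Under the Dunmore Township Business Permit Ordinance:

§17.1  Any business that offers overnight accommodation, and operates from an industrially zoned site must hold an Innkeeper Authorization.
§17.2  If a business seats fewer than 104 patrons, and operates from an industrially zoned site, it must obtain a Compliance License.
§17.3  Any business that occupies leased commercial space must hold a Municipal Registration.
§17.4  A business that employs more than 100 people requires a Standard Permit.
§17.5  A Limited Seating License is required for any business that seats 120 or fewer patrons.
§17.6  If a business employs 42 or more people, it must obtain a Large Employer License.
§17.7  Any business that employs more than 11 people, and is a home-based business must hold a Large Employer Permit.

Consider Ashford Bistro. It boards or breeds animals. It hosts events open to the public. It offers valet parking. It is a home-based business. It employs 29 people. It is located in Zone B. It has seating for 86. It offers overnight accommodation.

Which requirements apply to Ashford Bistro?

§17.1 offers overnight accommodation; is a home-based business (not: operates from an industrially zoned site) → Innkeeper Authorization not required.
§17.2 seating 86 < 104; is a home-based business (not: operates from an industrially zoned site) → Compliance License not required.
§17.3 is a home-based business (not: occupies leased commercial space) → Municipal Registration not required.
§17.4 employees 29 ≤ 100 → Standard Permit not required.
§17.5 seating 86 ≤ 120 → Limited Seating License required.
§17.6 employees 29 < 42 → Large Employer License not required.
§17.7 employees 29 > 11; is a home-based business → Large Employer Permit required.

Large Employer Permit, Limited Seating License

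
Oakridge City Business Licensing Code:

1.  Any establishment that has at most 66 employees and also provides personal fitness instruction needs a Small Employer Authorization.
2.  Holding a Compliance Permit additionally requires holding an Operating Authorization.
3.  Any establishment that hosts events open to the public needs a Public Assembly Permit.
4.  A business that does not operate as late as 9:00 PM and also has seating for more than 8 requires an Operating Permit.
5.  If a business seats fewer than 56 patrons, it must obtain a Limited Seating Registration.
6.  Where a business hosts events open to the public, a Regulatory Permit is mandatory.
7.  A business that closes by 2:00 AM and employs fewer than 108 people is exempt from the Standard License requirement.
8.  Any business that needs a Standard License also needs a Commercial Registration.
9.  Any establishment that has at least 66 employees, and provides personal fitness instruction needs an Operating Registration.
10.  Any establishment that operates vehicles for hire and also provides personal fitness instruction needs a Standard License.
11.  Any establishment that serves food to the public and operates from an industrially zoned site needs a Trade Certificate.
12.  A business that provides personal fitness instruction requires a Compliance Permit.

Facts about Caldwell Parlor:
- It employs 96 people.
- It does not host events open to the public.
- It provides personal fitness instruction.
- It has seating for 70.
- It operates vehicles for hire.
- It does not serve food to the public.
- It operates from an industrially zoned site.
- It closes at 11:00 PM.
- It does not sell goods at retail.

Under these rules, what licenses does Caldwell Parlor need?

1. employees 96 > 66; provides personal fitness instruction → Small Employer Authorization not required.
2. Compliance Permit is required → Operating Authorization also required.
3. does not host events open to the public → Public Assembly Permit not required.
4. closes 11:00 PM, after 9:00 PM; seating 70 > 8 → Operating Permit not required.
5. seating 70 ≥ 56 → Limited Seating Registration not required.
6. does not host events open to the public → Regulatory Permit not required.
7. closes 11:00 PM, at/before 2:00 AM; employees 96 < 108 → exempt from Standard License.
8. Standard License is not required → no effect.
9. employees 96 ≥ 66; provides personal fitness instruction → Operating Registration required.
10. operates vehicles for hire; provides personal fitness instruction → Standard License required.
11. does not serve food to the public; operates from an industrially zoned site → Trade Certificate not required.
12. provides personal fitness instruction → Compliance Permit required.

Compliance Permit, Operating Authorization, Operating Registration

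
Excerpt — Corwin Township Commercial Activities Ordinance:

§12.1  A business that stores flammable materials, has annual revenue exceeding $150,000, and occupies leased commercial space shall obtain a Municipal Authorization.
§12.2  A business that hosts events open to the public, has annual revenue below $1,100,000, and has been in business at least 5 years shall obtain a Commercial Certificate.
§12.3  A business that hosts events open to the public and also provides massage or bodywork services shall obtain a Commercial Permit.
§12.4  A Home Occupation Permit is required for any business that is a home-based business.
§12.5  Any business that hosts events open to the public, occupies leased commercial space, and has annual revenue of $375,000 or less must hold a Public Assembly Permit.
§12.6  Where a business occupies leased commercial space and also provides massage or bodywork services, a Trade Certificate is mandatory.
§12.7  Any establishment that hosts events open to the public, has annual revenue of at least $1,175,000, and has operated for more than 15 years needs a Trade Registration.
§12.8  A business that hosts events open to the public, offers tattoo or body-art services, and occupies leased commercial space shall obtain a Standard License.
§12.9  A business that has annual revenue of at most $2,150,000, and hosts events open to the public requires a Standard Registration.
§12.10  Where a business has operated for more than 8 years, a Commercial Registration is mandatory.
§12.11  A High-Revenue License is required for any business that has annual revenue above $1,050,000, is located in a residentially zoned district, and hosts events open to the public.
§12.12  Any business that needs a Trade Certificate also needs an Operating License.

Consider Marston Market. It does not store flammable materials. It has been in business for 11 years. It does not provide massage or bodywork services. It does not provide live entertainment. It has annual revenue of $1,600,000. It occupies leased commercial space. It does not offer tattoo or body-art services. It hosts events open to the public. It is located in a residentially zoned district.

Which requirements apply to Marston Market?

§12.1 does not store flammable materials; revenue $1,600,000 > $150,000; occupies leased commercial space → Municipal Authorization not required.
§12.2 hosts events open to the public; revenue $1,600,000 ≥ $1,100,000; years in business 11 ≥ 5 → Commercial Certificate not required.
§12.3 hosts events open to the public; does not provide massage or bodywork services → Commercial Permit not required.
§12.4 occupies leased commercial space (not: is a home-based business) → Home Occupation Permit not required.
§12.5 hosts events open to the public; occupies leased commercial space; revenue $1,600,000 > $375,000 → Public Assembly Permit not required.
§12.6 occupies leased commercial space; does not provide massage or bodywork services → Trade Certificate not required.
§12.7 hosts events open to the public; revenue $1,600,000 ≥ $1,175,000; years in business 11 ≤ 15 → Trade Registration not required.
§12.8 hosts events open to the public; does not offer tattoo or body-art services; occupies leased commercial space → Standard License not required.
§12.9 revenue $1,600,000 ≤ $2,150,000; hosts events open to the public → Standard Registration required.
§12.10 years in business 11 > 8 → Commercial Registration required.
§12.11 revenue $1,600,000 > $1,050,000; is located in a residentially zoned district; hosts events open to the public → High-Revenue License required.
§12.12 Trade Certificate is not required → no effect.

Commercial Registration, High-Revenue License, Standard Registration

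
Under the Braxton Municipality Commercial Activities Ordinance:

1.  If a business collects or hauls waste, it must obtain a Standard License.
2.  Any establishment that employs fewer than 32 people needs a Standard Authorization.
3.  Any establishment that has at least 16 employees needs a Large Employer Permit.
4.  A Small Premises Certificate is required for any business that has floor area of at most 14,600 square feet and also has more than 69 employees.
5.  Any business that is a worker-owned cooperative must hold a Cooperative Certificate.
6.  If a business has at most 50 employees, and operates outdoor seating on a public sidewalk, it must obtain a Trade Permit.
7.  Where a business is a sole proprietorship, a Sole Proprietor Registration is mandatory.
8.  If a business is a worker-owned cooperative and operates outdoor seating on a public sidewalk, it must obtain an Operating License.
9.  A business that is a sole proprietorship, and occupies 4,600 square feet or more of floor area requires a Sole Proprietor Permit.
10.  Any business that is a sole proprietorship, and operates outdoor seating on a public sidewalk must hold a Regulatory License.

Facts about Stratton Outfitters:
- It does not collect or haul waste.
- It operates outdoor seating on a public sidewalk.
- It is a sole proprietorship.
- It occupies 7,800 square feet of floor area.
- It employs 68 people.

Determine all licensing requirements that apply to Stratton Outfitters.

Large Employer Permit, Regulatory License, Sole Proprietor Permit, Sole Proprietor Registration

1. does not collect or haul waste → Standard License not required.
2. employees 68 ≥ 32 → Standard Authorization not required.
3. employees 68 ≥ 16 → Large Employer Permit required.
4. floor area 7,800 square feet ≤ 14,600 square feet; employees 68 ≤ 69 → Small Premises Certificate not required.
5. is a sole proprietorship (not: is a worker-owned cooperative) → Cooperative Certificate not required.
6. employees 68 > 50; operates outdoor seating on a public sidewalk → Trade Permit not required.
7. is a sole proprietorship → Sole Proprietor Registration required.
8. is a sole proprietorship (not: is a worker-owned cooperative); operates outdoor seating on a public sidewalk → Operating License not required.
9. is a sole proprietorship; floor area 7,800 square feet ≥ 4,600 square feet → Sole Proprietor Permit required.
10. is a sole proprietorship; operates outdoor seating on a public sidewalk → Regulatory License required.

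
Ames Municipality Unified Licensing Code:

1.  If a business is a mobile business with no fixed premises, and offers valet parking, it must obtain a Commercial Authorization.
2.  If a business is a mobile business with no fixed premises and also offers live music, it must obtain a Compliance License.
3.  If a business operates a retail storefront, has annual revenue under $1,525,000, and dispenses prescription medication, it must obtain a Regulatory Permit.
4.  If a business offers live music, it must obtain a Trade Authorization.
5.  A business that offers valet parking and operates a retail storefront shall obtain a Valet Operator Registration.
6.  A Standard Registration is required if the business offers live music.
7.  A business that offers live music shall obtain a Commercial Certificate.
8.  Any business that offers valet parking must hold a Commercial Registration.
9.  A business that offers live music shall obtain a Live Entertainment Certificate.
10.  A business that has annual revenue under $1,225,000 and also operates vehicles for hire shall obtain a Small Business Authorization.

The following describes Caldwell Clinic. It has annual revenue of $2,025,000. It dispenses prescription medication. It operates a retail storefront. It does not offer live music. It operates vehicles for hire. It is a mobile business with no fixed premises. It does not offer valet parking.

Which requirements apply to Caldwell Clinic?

None

1. is a mobile business with no fixed premises; does not offer valet parking → Commercial Authorization not required.
2. is a mobile business with no fixed premises; does not offer live music → Compliance License not required.
3. operates a retail storefront; revenue $2,025,000 ≥ $1,525,000; dispenses prescription medication → Regulatory Permit not required.
4. does not offer live music → Trade Authorization not required.
5. does not offer valet parking; operates a retail storefront → Valet Operator Registration not required.
6. does not offer live music → Standard Registration not required.
7. does not offer live music → Commercial Certificate not required.
8. does not offer valet parking → Commercial Registration not required.
9. does not offer live music → Live Entertainment Certificate not required.
10. revenue $2,025,000 ≥ $1,225,000; operates vehicles for hire → Small Business Authorization not required.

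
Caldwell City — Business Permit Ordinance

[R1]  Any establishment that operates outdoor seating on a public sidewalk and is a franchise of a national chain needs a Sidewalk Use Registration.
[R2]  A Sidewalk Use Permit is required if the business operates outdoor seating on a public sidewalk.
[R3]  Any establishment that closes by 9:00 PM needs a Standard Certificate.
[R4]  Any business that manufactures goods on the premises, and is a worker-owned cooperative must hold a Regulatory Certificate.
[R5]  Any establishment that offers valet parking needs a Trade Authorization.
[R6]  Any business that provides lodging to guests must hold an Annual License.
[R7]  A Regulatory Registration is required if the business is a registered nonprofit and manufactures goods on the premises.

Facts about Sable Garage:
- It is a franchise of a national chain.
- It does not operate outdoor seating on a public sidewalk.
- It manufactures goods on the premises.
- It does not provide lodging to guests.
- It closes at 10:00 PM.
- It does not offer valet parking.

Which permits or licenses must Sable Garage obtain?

[R1] does not operate outdoor seating on a public sidewalk; is a franchise of a national chain → Sidewalk Use Registration not required.
[R2] does not operate outdoor seating on a public sidewalk → Sidewalk Use Permit not required.
[R3] closes 10:00 PM, after 9:00 PM → Standard Certificate not required.
[R4] manufactures goods on the premises; is a franchise of a national chain (not: is a worker-owned cooperative) → Regulatory Certificate not required.
[R5] does not offer valet parking → Trade Authorization not required.
[R6] does not provide lodging to guests → Annual License not required.
[R7] is a franchise of a national chain (not: is a registered nonprofit); manufactures goods on the premises → Regulatory Registration not required.

None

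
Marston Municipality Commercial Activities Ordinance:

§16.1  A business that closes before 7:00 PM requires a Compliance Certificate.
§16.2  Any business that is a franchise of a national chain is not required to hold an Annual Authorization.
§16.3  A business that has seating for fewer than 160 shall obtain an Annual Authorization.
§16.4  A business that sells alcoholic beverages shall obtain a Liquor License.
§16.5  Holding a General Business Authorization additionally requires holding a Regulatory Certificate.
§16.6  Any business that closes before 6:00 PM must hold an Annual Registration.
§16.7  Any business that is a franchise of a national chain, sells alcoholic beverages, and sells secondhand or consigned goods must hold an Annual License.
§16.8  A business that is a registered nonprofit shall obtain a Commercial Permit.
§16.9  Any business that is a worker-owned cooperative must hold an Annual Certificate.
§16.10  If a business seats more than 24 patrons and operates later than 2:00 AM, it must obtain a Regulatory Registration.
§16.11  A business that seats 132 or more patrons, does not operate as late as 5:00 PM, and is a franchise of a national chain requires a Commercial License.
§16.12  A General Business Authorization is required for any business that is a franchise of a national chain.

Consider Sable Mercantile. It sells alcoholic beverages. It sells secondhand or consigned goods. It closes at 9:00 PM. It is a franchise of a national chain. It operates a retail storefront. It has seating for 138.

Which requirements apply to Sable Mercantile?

§16.1 closes 9:00 PM, after 7:00 PM → Compliance Certificate not required.
§16.2 is a franchise of a national chain → exempt from Annual Authorization.
§16.3 seating 138 < 160 → Annual Authorization required.
§16.4 sells alcoholic beverages → Liquor License required.
§16.5 General Business Authorization is required → Regulatory Certificate also required.
§16.6 closes 9:00 PM, after 6:00 PM → Annual Registration not required.
§16.7 is a franchise of a national chain; sells alcoholic beverages; sells secondhand or consigned goods → Annual License required.
§16.8 is a franchise of a national chain (not: is a registered nonprofit) → Commercial Permit not required.
§16.9 is a franchise of a national chain (not: is a worker-owned cooperative) → Annual Certificate not required.
§16.10 seating 138 > 24; closes 9:00 PM, at/before 2:00 AM → Regulatory Registration not required.
§16.11 seating 138 ≥ 132; closes 9:00 PM, after 5:00 PM; is a franchise of a national chain → Commercial License not required.
§16.12 is a franchise of a national chain → General Business Authorization required.

Annual License, General Business Authorization, Liquor License, Regulatory Certificate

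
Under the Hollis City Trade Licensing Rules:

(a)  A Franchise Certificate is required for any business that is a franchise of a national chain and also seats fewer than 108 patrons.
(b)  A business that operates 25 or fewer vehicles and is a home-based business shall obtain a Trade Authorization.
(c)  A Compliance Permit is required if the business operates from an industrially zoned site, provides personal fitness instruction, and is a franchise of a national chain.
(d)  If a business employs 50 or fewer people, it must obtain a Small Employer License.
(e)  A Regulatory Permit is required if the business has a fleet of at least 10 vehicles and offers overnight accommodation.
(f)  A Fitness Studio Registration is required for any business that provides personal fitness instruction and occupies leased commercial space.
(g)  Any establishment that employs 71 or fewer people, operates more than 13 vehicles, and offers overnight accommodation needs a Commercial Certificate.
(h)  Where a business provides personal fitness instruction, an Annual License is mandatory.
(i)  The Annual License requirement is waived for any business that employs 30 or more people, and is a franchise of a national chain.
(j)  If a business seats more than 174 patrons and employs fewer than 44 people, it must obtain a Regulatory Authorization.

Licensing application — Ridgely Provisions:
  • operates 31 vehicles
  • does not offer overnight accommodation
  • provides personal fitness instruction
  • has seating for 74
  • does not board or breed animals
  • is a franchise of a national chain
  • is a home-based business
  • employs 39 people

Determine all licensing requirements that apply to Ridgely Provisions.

(a) is a franchise of a national chain; seating 74 < 108 → Franchise Certificate required.
(b) vehicles 31 > 25; is a home-based business → Trade Authorization not required.
(c) is a home-based business (not: operates from an industrially zoned site); provides personal fitness instruction; is a franchise of a national chain → Compliance Permit not required.
(d) employees 39 ≤ 50 → Small Employer License required.
(e) vehicles 31 ≥ 10; does not offer overnight accommodation → Regulatory Permit not required.
(f) provides personal fitness instruction; is a home-based business (not: occupies leased commercial space) → Fitness Studio Registration not required.
(g) employees 39 ≤ 71; vehicles 31 > 13; does not offer overnight accommodation → Commercial Certificate not required.
(h) provides personal fitness instruction → Annual License required.
(i) employees 39 ≥ 30; is a franchise of a national chain → exempt from Annual License.
(j) seating 74 ≤ 174; employees 39 < 44 → Regulatory Authorization not required.

Franchise Certificate, Small Employer License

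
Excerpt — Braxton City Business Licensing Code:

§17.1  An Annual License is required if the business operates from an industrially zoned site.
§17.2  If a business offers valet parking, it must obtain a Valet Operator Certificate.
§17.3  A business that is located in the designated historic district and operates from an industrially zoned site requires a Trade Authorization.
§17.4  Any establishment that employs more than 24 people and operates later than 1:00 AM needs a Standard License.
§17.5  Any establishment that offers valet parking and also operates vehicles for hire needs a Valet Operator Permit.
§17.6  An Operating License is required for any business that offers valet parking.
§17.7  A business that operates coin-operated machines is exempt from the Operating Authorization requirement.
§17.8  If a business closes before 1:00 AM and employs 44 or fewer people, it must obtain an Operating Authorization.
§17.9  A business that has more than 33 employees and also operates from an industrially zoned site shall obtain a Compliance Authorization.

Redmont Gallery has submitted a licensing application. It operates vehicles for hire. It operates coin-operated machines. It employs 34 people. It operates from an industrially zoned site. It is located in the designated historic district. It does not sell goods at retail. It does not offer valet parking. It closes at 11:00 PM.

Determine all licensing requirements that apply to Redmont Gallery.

§17.1 operates from an industrially zoned site → Annual License required.
§17.2 does not offer valet parking → Valet Operator Certificate not required.
§17.3 is located in the designated historic district; operates from an industrially zoned site → Trade Authorization required.
§17.4 employees 34 > 24; closes 11:00 PM, at/before 1:00 AM → Standard License not required.
§17.5 does not offer valet parking; operates vehicles for hire → Valet Operator Permit not required.
§17.6 does not offer valet parking → Operating License not required.
§17.7 operates coin-operated machines → exempt from Operating Authorization.
§17.8 closes 11:00 PM, at/before 1:00 AM; employees 34 ≤ 44 → Operating Authorization required.
§17.9 employees 34 > 33; operates from an industrially zoned site → Compliance Authorization required.

Annual License, Compliance Authorization, Trade Authorization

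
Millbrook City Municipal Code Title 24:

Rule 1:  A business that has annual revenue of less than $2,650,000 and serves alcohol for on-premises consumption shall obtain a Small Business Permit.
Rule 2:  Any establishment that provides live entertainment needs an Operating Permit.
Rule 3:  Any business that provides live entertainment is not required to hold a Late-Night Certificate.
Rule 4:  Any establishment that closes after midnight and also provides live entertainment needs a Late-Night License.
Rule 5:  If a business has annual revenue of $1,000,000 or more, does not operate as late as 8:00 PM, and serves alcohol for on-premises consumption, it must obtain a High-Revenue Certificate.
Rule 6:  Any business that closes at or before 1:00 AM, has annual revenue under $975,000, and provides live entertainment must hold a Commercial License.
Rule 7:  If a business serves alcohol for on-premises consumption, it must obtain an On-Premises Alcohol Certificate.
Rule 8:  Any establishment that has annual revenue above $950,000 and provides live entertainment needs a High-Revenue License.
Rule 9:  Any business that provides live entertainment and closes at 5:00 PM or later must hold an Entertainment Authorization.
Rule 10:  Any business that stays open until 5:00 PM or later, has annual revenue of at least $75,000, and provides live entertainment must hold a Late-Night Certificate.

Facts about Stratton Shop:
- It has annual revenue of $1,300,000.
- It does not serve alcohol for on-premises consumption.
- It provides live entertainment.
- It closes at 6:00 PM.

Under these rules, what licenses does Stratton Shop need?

Entertainment Authorization, High-Revenue License, Operating Permit

Rule 1: revenue $1,300,000 < $2,650,000; does not serve alcohol for on-premises consumption → Small Business Permit not required.
Rule 2: provides live entertainment → Operating Permit required.
Rule 3: provides live entertainment → exempt from Late-Night Certificate.
Rule 4: closes 6:00 PM, at/before midnight; provides live entertainment → Late-Night License not required.
Rule 5: revenue $1,300,000 ≥ $1,000,000; closes 6:00 PM, at/before 8:00 PM; does not serve alcohol for on-premises consumption → High-Revenue Certificate not required.
Rule 6: closes 6:00 PM, at/before 1:00 AM; revenue $1,300,000 ≥ $975,000; provides live entertainment → Commercial License not required.
Rule 7: does not serve alcohol for on-premises consumption → On-Premises Alcohol Certificate not required.
Rule 8: revenue $1,300,000 > $950,000; provides live entertainment → High-Revenue License required.
Rule 9: provides live entertainment; closes 6:00 PM, after 5:00 PM → Entertainment Authorization required.
Rule 10: closes 6:00 PM, after 5:00 PM; revenue $1,300,000 ≥ $75,000; provides live entertainment → Late-Night Certificate required.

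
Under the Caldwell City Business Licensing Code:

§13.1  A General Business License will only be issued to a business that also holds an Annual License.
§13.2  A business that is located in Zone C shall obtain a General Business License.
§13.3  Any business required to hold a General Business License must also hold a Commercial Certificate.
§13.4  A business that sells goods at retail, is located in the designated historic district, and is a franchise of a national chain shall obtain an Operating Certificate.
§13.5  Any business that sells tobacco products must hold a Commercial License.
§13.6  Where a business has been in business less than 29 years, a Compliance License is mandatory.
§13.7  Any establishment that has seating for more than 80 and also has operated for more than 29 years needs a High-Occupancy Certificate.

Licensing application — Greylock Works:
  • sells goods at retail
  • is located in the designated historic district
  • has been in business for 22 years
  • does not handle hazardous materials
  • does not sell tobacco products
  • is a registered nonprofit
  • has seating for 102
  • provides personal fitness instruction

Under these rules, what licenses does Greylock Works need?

Compliance License

§13.1 General Business License is not required → no effect.
§13.2 is located in the designated historic district (not: is located in Zone C) → General Business License not required.
§13.3 General Business License is not required → no effect.
§13.4 sells goods at retail; is located in the designated historic district; is a registered nonprofit (not: is a franchise of a national chain) → Operating Certificate not required.
§13.5 does not sell tobacco products → Commercial License not required.
§13.6 years in business 22 < 29 → Compliance License required.
§13.7 seating 102 > 80; years in business 22 ≤ 29 → High-Occupancy Certificate not required.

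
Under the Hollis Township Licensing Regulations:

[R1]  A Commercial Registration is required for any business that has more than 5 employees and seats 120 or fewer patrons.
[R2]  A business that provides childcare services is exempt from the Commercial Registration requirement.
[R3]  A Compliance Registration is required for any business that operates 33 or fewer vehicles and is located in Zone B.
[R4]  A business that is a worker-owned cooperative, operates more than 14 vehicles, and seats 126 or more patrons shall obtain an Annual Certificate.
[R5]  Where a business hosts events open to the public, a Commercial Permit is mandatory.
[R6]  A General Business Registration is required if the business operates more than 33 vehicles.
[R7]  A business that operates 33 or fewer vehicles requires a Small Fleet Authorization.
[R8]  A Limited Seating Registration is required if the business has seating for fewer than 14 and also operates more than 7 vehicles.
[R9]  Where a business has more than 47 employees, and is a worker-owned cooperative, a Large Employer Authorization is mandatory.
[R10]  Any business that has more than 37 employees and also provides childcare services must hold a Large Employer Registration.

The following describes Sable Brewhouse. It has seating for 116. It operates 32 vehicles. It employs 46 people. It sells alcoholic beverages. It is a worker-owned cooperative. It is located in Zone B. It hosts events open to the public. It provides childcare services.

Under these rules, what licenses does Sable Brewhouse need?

[R1] employees 46 > 5; seating 116 ≤ 120 → Commercial Registration required.
[R2] provides childcare services → exempt from Commercial Registration.
[R3] vehicles 32 ≤ 33; is located in Zone B → Compliance Registration required.
[R4] is a worker-owned cooperative; vehicles 32 > 14; seating 116 < 126 → Annual Certificate not required.
[R5] hosts events open to the public → Commercial Permit required.
[R6] vehicles 32 ≤ 33 → General Business Registration not required.
[R7] vehicles 32 ≤ 33 → Small Fleet Authorization required.
[R8] seating 116 ≥ 14; vehicles 32 > 7 → Limited Seating Registration not required.
[R9] employees 46 ≤ 47; is a worker-owned cooperative → Large Employer Authorization not required.
[R10] employees 46 > 37; provides childcare services → Large Employer Registration required.

Commercial Permit, Compliance Registration, Large Employer Registration, Small Fleet Authorization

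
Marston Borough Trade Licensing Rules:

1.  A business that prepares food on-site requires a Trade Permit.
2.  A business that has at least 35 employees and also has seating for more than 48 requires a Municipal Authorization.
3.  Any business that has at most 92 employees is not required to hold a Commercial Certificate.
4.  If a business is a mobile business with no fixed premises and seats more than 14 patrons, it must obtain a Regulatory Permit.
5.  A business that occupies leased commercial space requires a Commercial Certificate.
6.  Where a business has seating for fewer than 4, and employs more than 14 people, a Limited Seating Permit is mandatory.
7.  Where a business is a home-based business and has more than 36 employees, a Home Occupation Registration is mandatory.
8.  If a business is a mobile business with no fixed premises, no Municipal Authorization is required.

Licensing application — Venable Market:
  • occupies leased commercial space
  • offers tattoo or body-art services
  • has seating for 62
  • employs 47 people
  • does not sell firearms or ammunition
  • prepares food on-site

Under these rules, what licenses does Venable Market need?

Municipal Authorization, Trade Permit

1. prepares food on-site → Trade Permit required.
2. employees 47 ≥ 35; seating 62 > 48 → Municipal Authorization required.
3. employees 47 ≤ 92 → exempt from Commercial Certificate.
4. occupies leased commercial space (not: is a mobile business with no fixed premises); seating 62 > 14 → Regulatory Permit not required.
5. occupies leased commercial space → Commercial Certificate required.
6. seating 62 ≥ 4; employees 47 > 14 → Limited Seating Permit not required.
7. occupies leased commercial space (not: is a home-based business); employees 47 > 36 → Home Occupation Registration not required.
8. occupies leased commercial space (not: is a mobile business with no fixed premises) → Municipal Authorization exemption does not apply.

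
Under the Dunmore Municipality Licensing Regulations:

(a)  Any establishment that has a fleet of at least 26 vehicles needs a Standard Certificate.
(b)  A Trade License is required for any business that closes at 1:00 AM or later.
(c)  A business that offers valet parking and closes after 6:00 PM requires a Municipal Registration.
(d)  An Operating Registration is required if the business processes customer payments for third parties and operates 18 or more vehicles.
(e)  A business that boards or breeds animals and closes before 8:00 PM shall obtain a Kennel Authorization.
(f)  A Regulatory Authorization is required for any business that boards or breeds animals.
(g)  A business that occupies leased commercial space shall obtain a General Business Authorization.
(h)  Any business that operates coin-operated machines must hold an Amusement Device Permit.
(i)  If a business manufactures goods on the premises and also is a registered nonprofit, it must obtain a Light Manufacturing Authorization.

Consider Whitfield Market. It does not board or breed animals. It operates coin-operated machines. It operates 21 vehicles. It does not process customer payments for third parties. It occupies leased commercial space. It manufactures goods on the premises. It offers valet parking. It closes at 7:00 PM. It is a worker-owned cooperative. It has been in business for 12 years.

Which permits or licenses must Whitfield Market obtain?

(a) vehicles 21 < 26 → Standard Certificate not required.
(b) closes 7:00 PM, at/before 1:00 AM → Trade License not required.
(c) offers valet parking; closes 7:00 PM, after 6:00 PM → Municipal Registration required.
(d) does not process customer payments for third parties; vehicles 21 ≥ 18 → Operating Registration not required.
(e) does not board or breed animals; closes 7:00 PM, at/before 8:00 PM → Kennel Authorization not required.
(f) does not board or breed animals → Regulatory Authorization not required.
(g) occupies leased commercial space → General Business Authorization required.
(h) operates coin-operated machines → Amusement Device Permit required.
(i) manufactures goods on the premises; is a worker-owned cooperative (not: is a registered nonprofit) → Light Manufacturing Authorization not required.

Amusement Device Permit, General Business Authorization, Municipal Registration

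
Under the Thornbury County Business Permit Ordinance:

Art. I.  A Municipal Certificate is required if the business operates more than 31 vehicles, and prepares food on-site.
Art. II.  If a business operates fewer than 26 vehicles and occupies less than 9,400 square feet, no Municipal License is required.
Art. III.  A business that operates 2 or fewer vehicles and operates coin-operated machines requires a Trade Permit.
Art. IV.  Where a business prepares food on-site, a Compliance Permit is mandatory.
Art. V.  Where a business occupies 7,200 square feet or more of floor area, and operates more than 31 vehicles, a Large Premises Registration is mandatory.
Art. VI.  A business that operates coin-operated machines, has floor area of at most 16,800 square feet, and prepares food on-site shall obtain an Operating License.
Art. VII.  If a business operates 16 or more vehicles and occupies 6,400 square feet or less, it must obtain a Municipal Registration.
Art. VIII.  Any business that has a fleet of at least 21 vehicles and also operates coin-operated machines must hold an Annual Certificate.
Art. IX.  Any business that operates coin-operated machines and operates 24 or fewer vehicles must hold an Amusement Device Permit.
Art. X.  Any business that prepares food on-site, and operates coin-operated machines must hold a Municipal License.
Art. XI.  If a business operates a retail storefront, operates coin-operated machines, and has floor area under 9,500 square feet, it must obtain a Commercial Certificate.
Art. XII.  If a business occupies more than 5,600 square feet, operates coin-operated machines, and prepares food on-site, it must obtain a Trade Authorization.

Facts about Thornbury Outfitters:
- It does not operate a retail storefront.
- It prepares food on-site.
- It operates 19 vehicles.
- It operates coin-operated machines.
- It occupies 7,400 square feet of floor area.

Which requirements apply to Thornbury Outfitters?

Amusement Device Permit, Compliance Permit, Operating License, Trade Authorization

Art. I. vehicles 19 ≤ 31; prepares food on-site → Municipal Certificate not required.
Art. II. vehicles 19 < 26; floor area 7,400 square feet < 9,400 square feet → exempt from Municipal License.
Art. III. vehicles 19 > 2; operates coin-operated machines → Trade Permit not required.
Art. IV. prepares food on-site → Compliance Permit required.
Art. V. floor area 7,400 square feet ≥ 7,200 square feet; vehicles 19 ≤ 31 → Large Premises Registration not required.
Art. VI. operates coin-operated machines; floor area 7,400 square feet ≤ 16,800 square feet; prepares food on-site → Operating License required.
Art. VII. vehicles 19 ≥ 16; floor area 7,400 square feet > 6,400 square feet → Municipal Registration not required.
Art. VIII. vehicles 19 < 21; operates coin-operated machines → Annual Certificate not required.
Art. IX. operates coin-operated machines; vehicles 19 ≤ 24 → Amusement Device Permit required.
Art. X. prepares food on-site; operates coin-operated machines → Municipal License required.
Art. XI. does not operate a retail storefront; operates coin-operated machines; floor area 7,400 square feet < 9,500 square feet → Commercial Certificate not required.
Art. XII. floor area 7,400 square feet > 5,600 square feet; operates coin-operated machines; prepares food on-site → Trade Authorization required.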